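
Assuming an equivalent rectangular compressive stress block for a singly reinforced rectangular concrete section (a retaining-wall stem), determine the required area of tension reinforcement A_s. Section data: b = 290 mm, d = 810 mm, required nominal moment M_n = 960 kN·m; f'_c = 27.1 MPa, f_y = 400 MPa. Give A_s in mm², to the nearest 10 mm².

With M_n = 0.85 f'_c a b (d − a/2), solve the quadratic for a:
a = d − √(d² − 2M_n/(0.85 f'_c b)) = 810 − √(810² − 2 × 960×10⁶/(0.85 × 27.1 × 290)) = 202.81 mm.
A_s = 0.85 f'_c a b / f_y = 0.85 × 27.1 × 202.81 × 290 / 400 = 3387.0 mm².

A_s ≈ 3390 mm²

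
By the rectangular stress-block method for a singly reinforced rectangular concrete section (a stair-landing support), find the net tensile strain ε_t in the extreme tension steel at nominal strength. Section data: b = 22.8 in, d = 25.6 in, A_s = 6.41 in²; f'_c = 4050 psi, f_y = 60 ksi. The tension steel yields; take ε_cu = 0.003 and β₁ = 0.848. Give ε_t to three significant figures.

a = A_s f_y/(0.85 f'_c b) = 4.900 in.
β₁ = 0.848, so c = a/β₁ = 4.900/0.848 = 5.778 in.
From the linear strain diagram with ε_cu = 0.003: ε_t = 0.003 (d − c)/c = 0.003 × (25.6 − 5.778)/5.778 = 0.0103.
Since ε_t ≥ 0.005, the section is tension-controlled.

ε_t ≈ 0.0103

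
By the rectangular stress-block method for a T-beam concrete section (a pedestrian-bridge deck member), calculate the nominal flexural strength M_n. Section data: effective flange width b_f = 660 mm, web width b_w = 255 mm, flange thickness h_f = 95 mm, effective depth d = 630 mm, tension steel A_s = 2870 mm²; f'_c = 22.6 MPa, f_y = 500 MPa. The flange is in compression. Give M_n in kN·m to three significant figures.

M_n ≈ 820 kN·m

Tension: T = A_s f_y = 2870 × 500 = 1435000 N.
Try a within the flange: a = T/(0.85 f'_c b_f) = 1435000/(0.85 × 22.6 × 660) = 113.18 mm.
a = 113.18 > h_f = 95 mm: the block extends into the web. Split into flange-overhang and web parts.
C_f = 0.85 f'_c (b_f − b_w) h_f = 0.85 × 22.6 × (660 − 255) × 95 = 739105 N.
Remaining web compression depth: a_w = (T − C_f)/(0.85 f'_c b_w) = (1435000 − 739105)/(0.85 × 22.6 × 255) = 142.06 mm.
M_n = C_f(d − h_f/2) + (T − C_f)(d − a_w/2) = 739105 × (630 − 47.5) + 695895 × (630 − 71.03) = 430.53 + 388.98 = 819.51 × 10⁶ N·mm.
M_n = 819.51 kN·m.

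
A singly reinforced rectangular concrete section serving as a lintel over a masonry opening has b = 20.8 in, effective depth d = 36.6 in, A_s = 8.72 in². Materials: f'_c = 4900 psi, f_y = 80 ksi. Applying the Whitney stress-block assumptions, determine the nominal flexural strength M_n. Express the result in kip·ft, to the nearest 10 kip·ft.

M_n ≈ 1890 kip·ft

T = A_s f_y = 8.72 × 80 = 697.6 kips.
a = T/(0.85 f'_c b) = 697.6/(0.85 × 4.9 × 20.8) = 8.052 in.
M_n = T(d − a/2) = 697.6 × (36.6 − 4.026) = 22723.6 kip·in = 22723.6/12 = 1893.63 kip·ft.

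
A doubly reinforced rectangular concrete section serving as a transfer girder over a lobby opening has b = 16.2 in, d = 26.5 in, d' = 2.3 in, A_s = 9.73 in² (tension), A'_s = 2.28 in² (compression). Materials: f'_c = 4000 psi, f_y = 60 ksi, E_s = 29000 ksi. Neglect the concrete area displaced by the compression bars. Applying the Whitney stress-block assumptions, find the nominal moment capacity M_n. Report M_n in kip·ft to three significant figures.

Assume both steels yield.
a = (A_s − A'_s) f_y/(0.85 f'_c b) = (9.73 − 2.28) × 60/(0.85 × 4 × 16.2) = 8.115 in.
c = a/β₁ = 8.115/0.85 = 9.547 in; ε'_s = 0.003(c − d')/c = 0.0023 ≥ ε_y = 0.0021, so the compression steel yields.
M_n = (A_s − A'_s) f_y (d − a/2) + A'_s f_y (d − d') = 447 × (26.5 − 4.0575) + 136.8 × (26.5 − 2.3) = 10031.8 + 3310.6 = 13342.4 kip·in = 13342.4/12 = 1111.87 kip·ft.

M_n ≈ 1110 kip·ft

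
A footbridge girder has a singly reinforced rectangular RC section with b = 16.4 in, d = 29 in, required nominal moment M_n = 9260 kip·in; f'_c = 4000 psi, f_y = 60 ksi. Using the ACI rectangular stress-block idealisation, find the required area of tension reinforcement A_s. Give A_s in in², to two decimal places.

A_s ≈ 5.99 in²

From M_n = 0.85 f'_c a b (d − a/2):
a = d − √(d² − 2M_n/(0.85 f'_c b)) = 29 − √(29² − 2 × 9260/(0.85 × 4 × 16.4)) = 6.442 in.
A_s = 0.85 f'_c a b / f_y = 0.85 × 4 × 6.442 × 16.4 / 60 = 5.987 in².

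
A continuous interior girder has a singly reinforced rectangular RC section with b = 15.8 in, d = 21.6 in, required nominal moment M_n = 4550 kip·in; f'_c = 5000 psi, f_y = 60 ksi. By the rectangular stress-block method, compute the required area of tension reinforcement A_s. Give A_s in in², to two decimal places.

From M_n = 0.85 f'_c a b (d − a/2):
a = d − √(d² − 2M_n/(0.85 f'_c b)) = 21.6 − √(21.6² − 2 × 4550/(0.85 × 5 × 15.8)) = 3.405 in.
A_s = 0.85 f'_c a b / f_y = 0.85 × 5 × 3.405 × 15.8 / 60 = 3.811 in².

A_s ≈ 3.81 in²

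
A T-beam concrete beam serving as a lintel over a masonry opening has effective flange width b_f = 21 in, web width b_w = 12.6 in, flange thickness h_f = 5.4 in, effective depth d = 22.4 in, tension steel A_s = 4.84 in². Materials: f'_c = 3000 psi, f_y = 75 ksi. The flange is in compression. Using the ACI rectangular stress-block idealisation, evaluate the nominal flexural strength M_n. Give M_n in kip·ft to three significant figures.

M_n ≈ 572 kip·ft

Tension: T = A_s f_y = 4.84 × 75 = 363 kips.
Try a within the flange: a = T/(0.85 f'_c b_f) = 363/(0.85 × 3 × 21) = 6.779 in.
a = 6.779 > h_f = 5.4 in: the block extends into the web. Split into flange-overhang and web parts.
C_f = 0.85 f'_c (b_f − b_w) h_f = 0.85 × 3 × (21 − 12.6) × 5.4 = 115.7 kips.
Remaining web compression depth: a_w = (T − C_f)/(0.85 f'_c b_w) = (363 − 115.7)/(0.85 × 3 × 12.6) = 7.697 in.
M_n = C_f(d − h_f/2) + (T − C_f)(d − a_w/2) = 115.7 × (22.4 − 2.7) + 247.3 × (22.4 − 3.8485) = 2279.3 + 4587.8 = 6867.1 kip·in.
M_n = 6867.1/12 = 572.26 kip·ft.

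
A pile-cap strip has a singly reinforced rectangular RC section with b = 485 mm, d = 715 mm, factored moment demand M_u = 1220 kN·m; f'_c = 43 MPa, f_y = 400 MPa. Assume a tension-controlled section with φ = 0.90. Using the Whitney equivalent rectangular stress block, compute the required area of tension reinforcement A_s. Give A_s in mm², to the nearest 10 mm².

M_n = M_u/φ = 1220/0.90 = 1355.56 kN·m.
With M_n = 0.85 f'_c a b (d − a/2), solve the quadratic for a:
a = d − √(d² − 2M_n/(0.85 f'_c b)) = 715 − √(715² − 2 × 1355.56×10⁶/(0.85 × 43 × 485)) = 116.43 mm.
A_s = 0.85 f'_c a b / f_y = 0.85 × 43 × 116.43 × 485 / 400 = 5159.8 mm².

A_s ≈ 5160 mm²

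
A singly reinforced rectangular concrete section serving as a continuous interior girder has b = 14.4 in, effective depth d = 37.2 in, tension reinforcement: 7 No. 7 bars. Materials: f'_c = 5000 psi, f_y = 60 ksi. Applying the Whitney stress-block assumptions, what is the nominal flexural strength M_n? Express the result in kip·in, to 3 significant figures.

M_n ≈ 8860 kip·in

A_s = 7 × 0.6 = 4.2 in².
T = A_s f_y = 4.2 × 60 = 252 kips.
a = T/(0.85 f'_c b) = 252/(0.85 × 5 × 14.4) = 4.118 in.
M_n = T(d − a/2) = 252 × (37.2 − 2.059) = 8855.5 kip·in.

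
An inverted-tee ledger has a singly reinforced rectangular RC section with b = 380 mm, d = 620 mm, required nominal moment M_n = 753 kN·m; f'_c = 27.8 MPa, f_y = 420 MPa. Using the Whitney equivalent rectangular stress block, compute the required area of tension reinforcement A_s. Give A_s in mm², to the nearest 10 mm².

A_s ≈ 3300 mm²

With M_n = 0.85 f'_c a b (d − a/2), solve the quadratic for a:
a = d − √(d² − 2M_n/(0.85 f'_c b)) = 620 − √(620² − 2 × 753×10⁶/(0.85 × 27.8 × 380)) = 154.51 mm.
A_s = 0.85 f'_c a b / f_y = 0.85 × 27.8 × 154.51 × 380 / 420 = 3303.4 mm².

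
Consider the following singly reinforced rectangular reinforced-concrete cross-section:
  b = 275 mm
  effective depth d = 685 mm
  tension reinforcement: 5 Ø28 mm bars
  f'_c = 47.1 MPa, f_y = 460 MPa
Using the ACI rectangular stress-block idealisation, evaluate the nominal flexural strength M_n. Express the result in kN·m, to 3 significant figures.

A_s = 5 × 616 = 3080 mm².
T = A_s f_y = 3080 × 460 = 1416800 N = 1416.8 kN.
From C = T: a = T/(0.85 f'_c b) = 1416800/(0.85 × 47.1 × 275) = 128.69 mm.
M_n = T(d − a/2) = 1416.8 kN × (685 − 64.345) mm = 879.34 kN·m.

M_n ≈ 879 kN·m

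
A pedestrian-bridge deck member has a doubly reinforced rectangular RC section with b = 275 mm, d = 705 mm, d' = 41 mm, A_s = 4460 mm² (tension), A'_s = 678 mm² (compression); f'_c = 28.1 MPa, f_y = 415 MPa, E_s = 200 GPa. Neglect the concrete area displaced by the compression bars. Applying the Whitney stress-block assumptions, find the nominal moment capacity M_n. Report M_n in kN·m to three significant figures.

M_n ≈ 1110 kN·m

Assume both tension and compression steel yield.
Net tension couple steel: A_s − A'_s = 3782 mm².
a = (A_s − A'_s) f_y / (0.85 f'_c b) = 1569530/(0.85 × 28.1 × 275) = 238.95 mm.
c = a/β₁ = 238.95/0.849 = 281.45 mm; ε'_s = 0.003(c − d')/c = 0.0026 ≥ f_y/E_s = 0.0021, so compression steel does yield.
M_n = (A_s − A'_s) f_y (d − a/2) + A'_s f_y (d − d') = [1569530 × (705 − 119.475) + 281370 × (705 − 41)] × 10⁻⁶ = 919.00 + 186.83 = 1105.83 kN·m.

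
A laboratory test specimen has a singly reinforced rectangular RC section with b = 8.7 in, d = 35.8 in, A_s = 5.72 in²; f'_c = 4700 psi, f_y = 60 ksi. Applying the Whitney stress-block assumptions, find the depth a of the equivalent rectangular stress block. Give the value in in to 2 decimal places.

a ≈ 9.87 in

T = A_s f_y = 5.72 × 60 = 343.2 kips.
a = T/(0.85 f'_c b) = 343.2/(0.85 × 4.7 × 8.7) = 9.87 in.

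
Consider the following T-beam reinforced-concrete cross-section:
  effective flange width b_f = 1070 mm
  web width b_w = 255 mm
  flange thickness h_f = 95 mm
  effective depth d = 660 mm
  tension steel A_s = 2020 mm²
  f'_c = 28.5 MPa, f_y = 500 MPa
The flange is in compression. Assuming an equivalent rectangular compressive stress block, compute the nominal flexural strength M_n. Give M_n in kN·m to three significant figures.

Tension: T = A_s f_y = 2020 × 500 = 1010000 N.
Try a within the flange: a = T/(0.85 f'_c b_f) = 1010000/(0.85 × 28.5 × 1070) = 38.96 mm.
Since a = 38.96 ≤ h_f = 95 mm, the stress block lies entirely in the flange; analyse as a rectangular beam of width b_f.
M_n = T(d − a/2) = 1010000 × (660 − 19.48) = 646.93 × 10⁶ N·mm.
M_n = 646.93 kN·m.

M_n ≈ 647 kN·m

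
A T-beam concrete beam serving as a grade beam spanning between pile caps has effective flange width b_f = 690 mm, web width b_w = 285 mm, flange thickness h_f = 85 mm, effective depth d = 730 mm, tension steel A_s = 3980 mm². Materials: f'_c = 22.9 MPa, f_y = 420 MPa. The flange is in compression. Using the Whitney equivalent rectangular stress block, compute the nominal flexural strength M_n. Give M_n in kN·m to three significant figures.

Tension: T = A_s f_y = 3980 × 420 = 1671600 N.
Try a within the flange: a = T/(0.85 f'_c b_f) = 1671600/(0.85 × 22.9 × 690) = 124.46 mm.
a = 124.46 > h_f = 85 mm: the block extends into the web. Split into flange-overhang and web parts.
C_f = 0.85 f'_c (b_f − b_w) h_f = 0.85 × 22.9 × (690 − 285) × 85 = 670083 N.
Remaining web compression depth: a_w = (T − C_f)/(0.85 f'_c b_w) = (1671600 − 670083)/(0.85 × 22.9 × 285) = 180.53 mm.
M_n = C_f(d − h_f/2) + (T − C_f)(d − a_w/2) = 670083 × (730 − 42.5) + 1001517 × (730 − 90.265) = 460.68 + 640.71 = 1101.39 × 10⁶ N·mm.
M_n = 1101.39 kN·m.

M_n ≈ 1100 kN·m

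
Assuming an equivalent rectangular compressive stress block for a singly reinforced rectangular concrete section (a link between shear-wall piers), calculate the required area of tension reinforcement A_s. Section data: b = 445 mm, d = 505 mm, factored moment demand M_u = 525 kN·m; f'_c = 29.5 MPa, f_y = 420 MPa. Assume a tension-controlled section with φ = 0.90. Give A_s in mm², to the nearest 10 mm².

M_n = M_u/φ = 525/0.90 = 583.333 kN·m.
With M_n = 0.85 f'_c a b (d − a/2), solve the quadratic for a:
a = d − √(d² − 2M_n/(0.85 f'_c b)) = 505 − √(505² − 2 × 583.333×10⁶/(0.85 × 29.5 × 445)) = 117.10 mm.
A_s = 0.85 f'_c a b / f_y = 0.85 × 29.5 × 117.10 × 445 / 420 = 3111.1 mm².

A_s ≈ 3110 mm²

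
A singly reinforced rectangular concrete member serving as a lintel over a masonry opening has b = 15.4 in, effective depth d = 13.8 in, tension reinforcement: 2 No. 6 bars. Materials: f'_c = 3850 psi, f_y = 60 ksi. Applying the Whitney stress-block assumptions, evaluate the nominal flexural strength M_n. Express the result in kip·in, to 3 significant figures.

M_n ≈ 701 kip·in

A_s = 2 × 0.44 = 0.88 in².
T = A_s f_y = 0.88 × 60 = 52.8 kips.
a = T/(0.85 f'_c b) = 52.8/(0.85 × 3.85 × 15.4) = 1.048 in.
M_n = T(d − a/2) = 52.8 × (13.8 − 0.524) = 701.0 kip·in.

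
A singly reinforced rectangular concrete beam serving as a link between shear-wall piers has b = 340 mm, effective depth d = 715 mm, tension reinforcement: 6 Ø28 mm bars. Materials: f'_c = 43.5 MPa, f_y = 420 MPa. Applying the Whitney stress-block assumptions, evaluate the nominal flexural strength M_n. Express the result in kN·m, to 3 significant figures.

A_s = 6 × 616 = 3696 mm².
T = A_s f_y = 3696 × 420 = 1552320 N = 1552.32 kN.
From C = T: a = T/(0.85 f'_c b) = 1552320/(0.85 × 43.5 × 340) = 123.48 mm.
M_n = T(d − a/2) = 1552.32 kN × (715 − 61.74) mm = 1014.07 kN·m.

M_n ≈ 1010 kN·m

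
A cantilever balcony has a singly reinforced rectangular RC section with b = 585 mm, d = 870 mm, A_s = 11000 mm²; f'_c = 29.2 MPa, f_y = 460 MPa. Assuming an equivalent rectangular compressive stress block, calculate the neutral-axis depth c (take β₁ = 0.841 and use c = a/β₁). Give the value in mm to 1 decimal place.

T = A_s f_y = 11000 × 460 = 5060000 N = 5060 kN.
Setting C = 0.85 f'_c a b equal to T: a = 5060000/(0.85 × 29.2 × 585) = 348.492 mm.
With β₁ = 0.841, c = a/β₁ = 348.492/0.841 = 414.4 mm.

c ≈ 414.4 mm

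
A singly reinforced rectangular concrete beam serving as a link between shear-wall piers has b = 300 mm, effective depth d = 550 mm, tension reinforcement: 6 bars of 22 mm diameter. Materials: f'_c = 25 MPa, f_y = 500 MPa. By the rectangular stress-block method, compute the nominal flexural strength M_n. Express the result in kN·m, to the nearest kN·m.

M_n ≈ 525 kN·m

A_s = 6 × 380 = 2280 mm².
T = A_s f_y = 2280 × 500 = 1140000 N = 1140 kN.
From C = T: a = T/(0.85 f'_c b) = 1140000/(0.85 × 25 × 300) = 178.82 mm.
M_n = T(d − a/2) = 1140 kN × (550 − 89.41) mm = 525.07 kN·m.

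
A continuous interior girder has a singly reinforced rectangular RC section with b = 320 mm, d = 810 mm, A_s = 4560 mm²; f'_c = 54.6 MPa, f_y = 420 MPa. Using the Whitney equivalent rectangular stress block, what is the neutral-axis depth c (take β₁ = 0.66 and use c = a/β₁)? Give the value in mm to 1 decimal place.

T = A_s f_y = 4560 × 420 = 1915200 N = 1915.2 kN.
Setting C = 0.85 f'_c a b equal to T: a = 1915200/(0.85 × 54.6 × 320) = 128.959 mm.
With β₁ = 0.66, c = a/β₁ = 128.959/0.66 = 195.4 mm.

c ≈ 195.4 mm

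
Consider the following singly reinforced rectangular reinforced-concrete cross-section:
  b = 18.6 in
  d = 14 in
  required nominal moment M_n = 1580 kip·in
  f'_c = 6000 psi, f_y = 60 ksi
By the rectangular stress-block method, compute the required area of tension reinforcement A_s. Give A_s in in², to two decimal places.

From M_n = 0.85 f'_c a b (d − a/2):
a = d − √(d² − 2M_n/(0.85 f'_c b)) = 14 − √(14² − 2 × 1580/(0.85 × 6 × 18.6)) = 1.245 in.
A_s = 0.85 f'_c a b / f_y = 0.85 × 6 × 1.245 × 18.6 / 60 = 1.968 in².

A_s ≈ 1.97 in²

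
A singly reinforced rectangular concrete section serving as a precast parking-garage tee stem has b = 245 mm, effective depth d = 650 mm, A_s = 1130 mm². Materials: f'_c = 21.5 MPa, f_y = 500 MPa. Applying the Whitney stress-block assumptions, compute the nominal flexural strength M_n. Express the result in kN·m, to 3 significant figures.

M_n ≈ 332 kN·m

T = A_s f_y = 1130 × 500 = 565000 N = 565 kN.
From C = T: a = T/(0.85 f'_c b) = 565000/(0.85 × 21.5 × 245) = 126.19 mm.
M_n = T(d − a/2) = 565 kN × (650 − 63.095) mm = 331.60 kN·m.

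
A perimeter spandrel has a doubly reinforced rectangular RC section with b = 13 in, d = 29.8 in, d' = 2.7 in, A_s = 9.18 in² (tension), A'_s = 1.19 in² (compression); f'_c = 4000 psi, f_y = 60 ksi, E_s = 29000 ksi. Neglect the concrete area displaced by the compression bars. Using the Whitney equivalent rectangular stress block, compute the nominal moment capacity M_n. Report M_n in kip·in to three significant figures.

Assume both steels yield.
a = (A_s − A'_s) f_y/(0.85 f'_c b) = (9.18 − 1.19) × 60/(0.85 × 4 × 13) = 10.846 in.
c = a/β₁ = 10.846/0.85 = 12.760 in; ε'_s = 0.003(c − d')/c = 0.0024 ≥ ε_y = 0.0021, so the compression steel yields.
M_n = (A_s − A'_s) f_y (d − a/2) + A'_s f_y (d − d') = 479.4 × (29.8 − 5.423) + 71.4 × (29.8 − 2.7) = 11686.3 + 1934.9 = 13621.2 kip·in.

M_n ≈ 13600 kip·in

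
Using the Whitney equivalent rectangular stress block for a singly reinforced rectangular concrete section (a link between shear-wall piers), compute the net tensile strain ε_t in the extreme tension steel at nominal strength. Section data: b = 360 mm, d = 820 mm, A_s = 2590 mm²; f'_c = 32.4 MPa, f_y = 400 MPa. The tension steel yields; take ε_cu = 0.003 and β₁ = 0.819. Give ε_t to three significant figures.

ε_t ≈ 0.0163

a = A_s f_y/(0.85 f'_c b) = 104.49 mm.
β₁ = 0.819, so c = a/β₁ = 104.49/0.819 = 127.58 mm.
From the linear strain diagram with ε_cu = 0.003: ε_t = 0.003 (d − c)/c = 0.003 × (820 − 127.58)/127.58 = 0.0163.
Since ε_t ≥ 0.005, the section is tension-controlled.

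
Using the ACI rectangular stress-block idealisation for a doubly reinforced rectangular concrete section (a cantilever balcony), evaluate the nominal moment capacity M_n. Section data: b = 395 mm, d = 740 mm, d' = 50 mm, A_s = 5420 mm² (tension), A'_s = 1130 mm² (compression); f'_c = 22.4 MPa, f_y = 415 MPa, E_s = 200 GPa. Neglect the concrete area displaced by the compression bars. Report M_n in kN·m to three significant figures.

Assume both tension and compression steel yield.
Net tension couple steel: A_s − A'_s = 4290 mm².
a = (A_s − A'_s) f_y / (0.85 f'_c b) = 1780350/(0.85 × 22.4 × 395) = 236.72 mm.
c = a/β₁ = 236.72/0.85 = 278.49 mm; ε'_s = 0.003(c − d')/c = 0.0025 ≥ f_y/E_s = 0.0021, so compression steel does yield.
M_n = (A_s − A'_s) f_y (d − a/2) + A'_s f_y (d − d') = [1780350 × (740 − 118.36) + 468950 × (740 − 50)] × 10⁻⁶ = 1106.74 + 323.58 = 1430.32 kN·m.

M_n ≈ 1430 kN·m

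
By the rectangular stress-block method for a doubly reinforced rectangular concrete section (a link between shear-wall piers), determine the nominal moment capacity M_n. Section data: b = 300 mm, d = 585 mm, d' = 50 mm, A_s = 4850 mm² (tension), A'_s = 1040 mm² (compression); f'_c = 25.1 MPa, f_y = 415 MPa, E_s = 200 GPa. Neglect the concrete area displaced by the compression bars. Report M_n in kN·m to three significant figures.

Assume both tension and compression steel yield.
Net tension couple steel: A_s − A'_s = 3810 mm².
a = (A_s − A'_s) f_y / (0.85 f'_c b) = 1581150/(0.85 × 25.1 × 300) = 247.04 mm.
c = a/β₁ = 247.04/0.85 = 290.64 mm; ε'_s = 0.003(c − d')/c = 0.0025 ≥ f_y/E_s = 0.0021, so compression steel does yield.
M_n = (A_s − A'_s) f_y (d − a/2) + A'_s f_y (d − d') = [1581150 × (585 − 123.52) + 431600 × (585 − 50)] × 10⁻⁶ = 729.67 + 230.91 = 960.58 kN·m.

M_n ≈ 961 kN·m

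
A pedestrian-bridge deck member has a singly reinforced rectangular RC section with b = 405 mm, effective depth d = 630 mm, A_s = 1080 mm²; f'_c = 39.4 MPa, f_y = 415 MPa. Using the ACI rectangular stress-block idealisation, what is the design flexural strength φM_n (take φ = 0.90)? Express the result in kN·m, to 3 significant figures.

T = A_s f_y = 1080 × 415 = 448200 N = 448.2 kN.
From C = T: a = T/(0.85 f'_c b) = 448200/(0.85 × 39.4 × 405) = 33.04 mm.
M_n = T(d − a/2) = 448.2 kN × (630 − 16.52) mm = 274.96 kN·m.
φM_n = 0.90 × 274.96 = 247.46 kN·m.

φM_n ≈ 247 kN·m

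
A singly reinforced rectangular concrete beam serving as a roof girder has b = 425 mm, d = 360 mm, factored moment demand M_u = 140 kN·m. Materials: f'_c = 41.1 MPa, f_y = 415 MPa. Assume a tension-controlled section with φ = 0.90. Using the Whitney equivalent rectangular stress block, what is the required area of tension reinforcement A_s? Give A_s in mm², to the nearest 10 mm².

M_n = M_u/φ = 140/0.90 = 155.556 kN·m.
With M_n = 0.85 f'_c a b (d − a/2), solve the quadratic for a:
a = d − √(d² − 2M_n/(0.85 f'_c b)) = 360 − √(360² − 2 × 155.556×10⁶/(0.85 × 41.1 × 425)) = 30.39 mm.
A_s = 0.85 f'_c a b / f_y = 0.85 × 41.1 × 30.39 × 425 / 415 = 1087.3 mm².

A_s ≈ 1090 mm²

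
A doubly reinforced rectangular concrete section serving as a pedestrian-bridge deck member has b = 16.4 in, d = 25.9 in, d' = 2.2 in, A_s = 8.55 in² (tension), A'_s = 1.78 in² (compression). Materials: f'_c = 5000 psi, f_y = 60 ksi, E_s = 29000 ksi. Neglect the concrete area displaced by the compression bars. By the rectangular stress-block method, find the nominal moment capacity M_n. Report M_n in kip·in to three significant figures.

M_n ≈ 11900 kip·in

Assume both steels yield.
a = (A_s − A'_s) f_y/(0.85 f'_c b) = (8.55 − 1.78) × 60/(0.85 × 5 × 16.4) = 5.828 in.
c = a/β₁ = 5.828/0.8 = 7.285 in; ε'_s = 0.003(c − d')/c = 0.0021 ≥ ε_y = 0.0021, so the compression steel yields.
M_n = (A_s − A'_s) f_y (d − a/2) + A'_s f_y (d − d') = 406.2 × (25.9 − 2.914) + 106.8 × (25.9 − 2.2) = 9336.9 + 2531.2 = 11868.1 kip·in.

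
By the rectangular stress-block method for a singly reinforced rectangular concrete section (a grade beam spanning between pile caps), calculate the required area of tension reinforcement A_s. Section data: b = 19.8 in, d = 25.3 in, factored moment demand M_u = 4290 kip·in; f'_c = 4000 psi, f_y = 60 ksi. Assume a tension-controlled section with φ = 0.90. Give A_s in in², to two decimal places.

M_n = M_u/φ = 4290/0.90 = 4766.67 kip·in.
From M_n = 0.85 f'_c a b (d − a/2):
a = d − √(d² − 2M_n/(0.85 f'_c b)) = 25.3 − √(25.3² − 2 × 4766.67/(0.85 × 4 × 19.8)) = 2.973 in.
A_s = 0.85 f'_c a b / f_y = 0.85 × 4 × 2.973 × 19.8 / 60 = 3.336 in².

A_s ≈ 3.34 in²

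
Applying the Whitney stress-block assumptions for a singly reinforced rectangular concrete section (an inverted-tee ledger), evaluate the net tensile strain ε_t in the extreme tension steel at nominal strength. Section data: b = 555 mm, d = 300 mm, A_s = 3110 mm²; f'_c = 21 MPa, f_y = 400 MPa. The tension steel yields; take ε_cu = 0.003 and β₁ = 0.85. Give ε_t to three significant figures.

ε_t ≈ 0.00309

a = A_s f_y/(0.85 f'_c b) = 125.57 mm.
β₁ = 0.85, so c = a/β₁ = 125.57/0.85 = 147.73 mm.
From the linear strain diagram with ε_cu = 0.003: ε_t = 0.003 (d − c)/c = 0.003 × (300 − 147.73)/147.73 = 0.00309.
ε_t < 0.004 — the section is over-reinforced for flexure under ACI limits.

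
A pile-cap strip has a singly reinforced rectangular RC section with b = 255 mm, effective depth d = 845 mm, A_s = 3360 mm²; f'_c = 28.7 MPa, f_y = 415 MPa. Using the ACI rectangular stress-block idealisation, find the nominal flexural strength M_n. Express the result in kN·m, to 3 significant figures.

T = A_s f_y = 3360 × 415 = 1394400 N = 1394.4 kN.
From C = T: a = T/(0.85 f'_c b) = 1394400/(0.85 × 28.7 × 255) = 224.15 mm.
M_n = T(d − a/2) = 1394.4 kN × (845 − 112.075) mm = 1021.99 kN·m.

M_n ≈ 1020 kN·m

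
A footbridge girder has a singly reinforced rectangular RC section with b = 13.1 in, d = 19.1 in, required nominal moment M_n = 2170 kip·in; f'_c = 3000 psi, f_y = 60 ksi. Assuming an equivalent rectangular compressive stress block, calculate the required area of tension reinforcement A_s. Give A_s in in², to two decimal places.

From M_n = 0.85 f'_c a b (d − a/2):
a = d − √(d² − 2M_n/(0.85 f'_c b)) = 19.1 − √(19.1² − 2 × 2170/(0.85 × 3 × 13.1)) = 3.774 in.
A_s = 0.85 f'_c a b / f_y = 0.85 × 3 × 3.774 × 13.1 / 60 = 2.101 in².

A_s ≈ 2.10 in²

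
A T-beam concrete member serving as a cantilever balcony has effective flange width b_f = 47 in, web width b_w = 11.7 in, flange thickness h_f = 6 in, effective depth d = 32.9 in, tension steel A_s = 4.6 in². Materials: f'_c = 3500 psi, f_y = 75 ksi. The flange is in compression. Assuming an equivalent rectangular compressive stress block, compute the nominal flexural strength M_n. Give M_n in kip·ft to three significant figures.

M_n ≈ 910 kip·ft

Tension: T = A_s f_y = 4.6 × 75 = 345 kips.
Try a within the flange: a = T/(0.85 f'_c b_f) = 345/(0.85 × 3.5 × 47) = 2.467 in.
Since a = 2.467 ≤ h_f = 6 in, the stress block lies entirely in the flange; analyse as a rectangular beam of width b_f.
M_n = T(d − a/2) = 345 × (32.9 − 1.2335) = 10924.9 kip·in.
M_n = 10924.9/12 = 910.41 kip·ft.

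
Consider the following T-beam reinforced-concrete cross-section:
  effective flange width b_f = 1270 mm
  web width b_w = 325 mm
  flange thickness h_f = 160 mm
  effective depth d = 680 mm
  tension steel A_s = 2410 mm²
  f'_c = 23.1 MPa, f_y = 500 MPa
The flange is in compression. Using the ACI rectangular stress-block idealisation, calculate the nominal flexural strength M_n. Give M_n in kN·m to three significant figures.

M_n ≈ 790 kN·m

Tension: T = A_s f_y = 2410 × 500 = 1205000 N.
Try a within the flange: a = T/(0.85 f'_c b_f) = 1205000/(0.85 × 23.1 × 1270) = 48.32 mm.
Since a = 48.32 ≤ h_f = 160 mm, the stress block lies entirely in the flange; analyse as a rectangular beam of width b_f.
M_n = T(d − a/2) = 1205000 × (680 − 24.16) = 790.29 × 10⁶ N·mm.
M_n = 790.29 kN·m.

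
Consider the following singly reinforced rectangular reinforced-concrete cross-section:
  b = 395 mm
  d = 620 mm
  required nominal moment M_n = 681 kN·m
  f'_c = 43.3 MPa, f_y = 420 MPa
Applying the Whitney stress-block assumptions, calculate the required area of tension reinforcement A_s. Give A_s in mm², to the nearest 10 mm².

With M_n = 0.85 f'_c a b (d − a/2), solve the quadratic for a:
a = d − √(d² − 2M_n/(0.85 f'_c b)) = 620 − √(620² − 2 × 681×10⁶/(0.85 × 43.3 × 395)) = 80.82 mm.
A_s = 0.85 f'_c a b / f_y = 0.85 × 43.3 × 80.82 × 395 / 420 = 2797.5 mm².

A_s ≈ 2800 mm²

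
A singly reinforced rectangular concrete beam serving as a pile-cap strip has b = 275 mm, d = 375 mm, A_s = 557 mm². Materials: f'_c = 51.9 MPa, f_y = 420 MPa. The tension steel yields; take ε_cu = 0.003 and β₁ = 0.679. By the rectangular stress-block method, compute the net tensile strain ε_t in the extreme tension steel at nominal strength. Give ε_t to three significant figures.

a = A_s f_y/(0.85 f'_c b) = 19.28 mm.
β₁ = 0.679, so c = a/β₁ = 19.28/0.679 = 28.39 mm.
From the linear strain diagram with ε_cu = 0.003: ε_t = 0.003 (d − c)/c = 0.003 × (375 − 28.39)/28.39 = 0.0366.
Since ε_t ≥ 0.005, the section is tension-controlled.

ε_t ≈ 0.0366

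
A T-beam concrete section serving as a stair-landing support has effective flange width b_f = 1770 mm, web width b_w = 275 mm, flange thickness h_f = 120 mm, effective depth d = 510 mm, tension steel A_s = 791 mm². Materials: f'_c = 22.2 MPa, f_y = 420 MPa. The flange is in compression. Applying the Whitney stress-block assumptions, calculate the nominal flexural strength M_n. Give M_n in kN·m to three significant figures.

Tension: T = A_s f_y = 791 × 420 = 332220 N.
Try a within the flange: a = T/(0.85 f'_c b_f) = 332220/(0.85 × 22.2 × 1770) = 9.95 mm.
Since a = 9.95 ≤ h_f = 120 mm, the stress block lies entirely in the flange; analyse as a rectangular beam of width b_f.
M_n = T(d − a/2) = 332220 × (510 − 4.975) = 167.78 × 10⁶ N·mm.
M_n = 167.78 kN·m.

M_n ≈ 168 kN·m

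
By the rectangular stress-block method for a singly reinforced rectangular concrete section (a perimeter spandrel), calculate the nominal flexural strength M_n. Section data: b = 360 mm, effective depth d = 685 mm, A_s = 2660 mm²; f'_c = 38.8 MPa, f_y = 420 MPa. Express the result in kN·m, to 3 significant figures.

T = A_s f_y = 2660 × 420 = 1117200 N = 1117.2 kN.
From C = T: a = T/(0.85 f'_c b) = 1117200/(0.85 × 38.8 × 360) = 94.10 mm.
M_n = T(d − a/2) = 1117.2 kN × (685 − 47.05) mm = 712.72 kN·m.

M_n ≈ 713 kN·m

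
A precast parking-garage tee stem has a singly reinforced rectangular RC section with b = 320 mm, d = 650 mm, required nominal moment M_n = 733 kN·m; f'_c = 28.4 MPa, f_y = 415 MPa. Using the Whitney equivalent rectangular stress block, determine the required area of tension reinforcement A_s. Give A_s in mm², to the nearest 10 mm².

With M_n = 0.85 f'_c a b (d − a/2), solve the quadratic for a:
a = d − √(d² − 2M_n/(0.85 f'_c b)) = 650 − √(650² − 2 × 733×10⁶/(0.85 × 28.4 × 320)) = 167.59 mm.
A_s = 0.85 f'_c a b / f_y = 0.85 × 28.4 × 167.59 × 320 / 415 = 3119.5 mm².

A_s ≈ 3120 mm²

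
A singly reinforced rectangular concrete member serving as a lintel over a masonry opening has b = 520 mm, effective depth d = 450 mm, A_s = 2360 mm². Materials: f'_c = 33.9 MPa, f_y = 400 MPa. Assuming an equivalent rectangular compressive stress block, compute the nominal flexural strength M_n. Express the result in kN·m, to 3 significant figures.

M_n ≈ 395 kN·m

T = A_s f_y = 2360 × 400 = 944000 N = 944 kN.
From C = T: a = T/(0.85 f'_c b) = 944000/(0.85 × 33.9 × 520) = 63.00 mm.
M_n = T(d − a/2) = 944 kN × (450 − 31.5) mm = 395.06 kN·m.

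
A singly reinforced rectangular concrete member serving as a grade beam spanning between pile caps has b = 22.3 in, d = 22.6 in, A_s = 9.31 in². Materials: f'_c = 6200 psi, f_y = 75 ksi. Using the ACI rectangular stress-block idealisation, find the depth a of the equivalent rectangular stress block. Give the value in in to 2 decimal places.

a ≈ 5.94 in

T = A_s f_y = 9.31 × 75 = 698.25 kips.
a = T/(0.85 f'_c b) = 698.25/(0.85 × 6.2 × 22.3) = 5.94 in.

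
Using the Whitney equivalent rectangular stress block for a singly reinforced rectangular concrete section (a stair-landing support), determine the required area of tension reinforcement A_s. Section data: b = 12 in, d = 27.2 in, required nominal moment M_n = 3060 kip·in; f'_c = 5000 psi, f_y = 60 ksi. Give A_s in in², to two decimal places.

A_s ≈ 1.96 in²

From M_n = 0.85 f'_c a b (d − a/2):
a = d − √(d² − 2M_n/(0.85 f'_c b)) = 27.2 − √(27.2² − 2 × 3060/(0.85 × 5 × 12)) = 2.303 in.
A_s = 0.85 f'_c a b / f_y = 0.85 × 5 × 2.303 × 12 / 60 = 1.958 in².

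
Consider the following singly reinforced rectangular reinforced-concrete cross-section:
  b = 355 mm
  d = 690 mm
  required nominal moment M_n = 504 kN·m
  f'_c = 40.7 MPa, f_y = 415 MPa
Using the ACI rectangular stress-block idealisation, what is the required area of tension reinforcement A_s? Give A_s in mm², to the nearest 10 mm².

A_s ≈ 1840 mm²

With M_n = 0.85 f'_c a b (d − a/2), solve the quadratic for a:
a = d − √(d² − 2M_n/(0.85 f'_c b)) = 690 − √(690² − 2 × 504×10⁶/(0.85 × 40.7 × 355)) = 62.29 mm.
A_s = 0.85 f'_c a b / f_y = 0.85 × 40.7 × 62.29 × 355 / 415 = 1843.4 mm².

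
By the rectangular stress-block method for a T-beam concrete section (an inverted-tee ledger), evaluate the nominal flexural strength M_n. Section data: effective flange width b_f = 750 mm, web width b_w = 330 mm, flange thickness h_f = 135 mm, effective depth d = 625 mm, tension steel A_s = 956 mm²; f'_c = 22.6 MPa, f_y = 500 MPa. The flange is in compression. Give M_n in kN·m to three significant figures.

M_n ≈ 291 kN·m

Tension: T = A_s f_y = 956 × 500 = 478000 N.
Try a within the flange: a = T/(0.85 f'_c b_f) = 478000/(0.85 × 22.6 × 750) = 33.18 mm.
Since a = 33.18 ≤ h_f = 135 mm, the stress block lies entirely in the flange; analyse as a rectangular beam of width b_f.
M_n = T(d − a/2) = 478000 × (625 − 16.59) = 290.82 × 10⁶ N·mm.
M_n = 290.82 kN·m.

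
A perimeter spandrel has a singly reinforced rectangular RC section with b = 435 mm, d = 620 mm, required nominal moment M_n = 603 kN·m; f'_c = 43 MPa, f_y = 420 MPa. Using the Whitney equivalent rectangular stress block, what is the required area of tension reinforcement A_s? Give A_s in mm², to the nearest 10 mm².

With M_n = 0.85 f'_c a b (d − a/2), solve the quadratic for a:
a = d − √(d² − 2M_n/(0.85 f'_c b)) = 620 − √(620² − 2 × 603×10⁶/(0.85 × 43 × 435)) = 64.53 mm.
A_s = 0.85 f'_c a b / f_y = 0.85 × 43 × 64.53 × 435 / 420 = 2442.8 mm².

A_s ≈ 2440 mm²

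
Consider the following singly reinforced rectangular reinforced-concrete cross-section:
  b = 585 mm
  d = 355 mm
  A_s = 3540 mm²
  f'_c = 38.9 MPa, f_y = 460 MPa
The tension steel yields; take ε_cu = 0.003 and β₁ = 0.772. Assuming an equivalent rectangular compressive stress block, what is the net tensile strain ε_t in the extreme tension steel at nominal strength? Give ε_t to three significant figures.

ε_t ≈ 0.00677

a = A_s f_y/(0.85 f'_c b) = 84.19 mm.
β₁ = 0.772, so c = a/β₁ = 84.19/0.772 = 109.05 mm.
From the linear strain diagram with ε_cu = 0.003: ε_t = 0.003 (d − c)/c = 0.003 × (355 − 109.05)/109.05 = 0.00677.
Since ε_t ≥ 0.005, the section is tension-controlled.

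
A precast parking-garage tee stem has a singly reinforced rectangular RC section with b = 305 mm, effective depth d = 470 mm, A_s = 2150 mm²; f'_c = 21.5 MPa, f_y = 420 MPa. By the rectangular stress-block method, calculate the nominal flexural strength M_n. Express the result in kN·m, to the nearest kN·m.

M_n ≈ 351 kN·m

T = A_s f_y = 2150 × 420 = 903000 N = 903 kN.
From C = T: a = T/(0.85 f'_c b) = 903000/(0.85 × 21.5 × 305) = 162.01 mm.
M_n = T(d − a/2) = 903 kN × (470 − 81.005) mm = 351.26 kN·m.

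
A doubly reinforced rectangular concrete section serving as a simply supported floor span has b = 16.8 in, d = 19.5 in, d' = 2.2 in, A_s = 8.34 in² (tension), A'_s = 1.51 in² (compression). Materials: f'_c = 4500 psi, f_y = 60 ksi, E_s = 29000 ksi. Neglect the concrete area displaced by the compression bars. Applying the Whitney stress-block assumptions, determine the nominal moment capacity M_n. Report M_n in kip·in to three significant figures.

M_n ≈ 8250 kip·in

Assume both steels yield.
a = (A_s − A'_s) f_y/(0.85 f'_c b) = (8.34 − 1.51) × 60/(0.85 × 4.5 × 16.8) = 6.377 in.
c = a/β₁ = 6.377/0.825 = 7.730 in; ε'_s = 0.003(c − d')/c = 0.0021 ≥ ε_y = 0.0021, so the compression steel yields.
M_n = (A_s − A'_s) f_y (d − a/2) + A'_s f_y (d − d') = 409.8 × (19.5 − 3.1885) + 90.6 × (19.5 − 2.2) = 6684.5 + 1567.4 = 8251.9 kip·in.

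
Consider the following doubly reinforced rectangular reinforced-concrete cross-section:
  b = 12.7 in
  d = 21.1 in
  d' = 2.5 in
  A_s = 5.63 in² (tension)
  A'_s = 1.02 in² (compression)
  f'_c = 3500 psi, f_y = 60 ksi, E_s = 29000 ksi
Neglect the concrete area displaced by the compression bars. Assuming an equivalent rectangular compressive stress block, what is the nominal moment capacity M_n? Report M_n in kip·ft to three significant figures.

Assume both steels yield.
a = (A_s − A'_s) f_y/(0.85 f'_c b) = (5.63 − 1.02) × 60/(0.85 × 3.5 × 12.7) = 7.321 in.
c = a/β₁ = 7.321/0.85 = 8.613 in; ε'_s = 0.003(c − d')/c = 0.0021 ≥ ε_y = 0.0021, so the compression steel yields.
M_n = (A_s − A'_s) f_y (d − a/2) + A'_s f_y (d − d') = 276.6 × (21.1 − 3.6605) + 61.2 × (21.1 − 2.5) = 4823.8 + 1138.3 = 5962.1 kip·in = 5962.1/12 = 496.84 kip·ft.

M_n ≈ 497 kip·ft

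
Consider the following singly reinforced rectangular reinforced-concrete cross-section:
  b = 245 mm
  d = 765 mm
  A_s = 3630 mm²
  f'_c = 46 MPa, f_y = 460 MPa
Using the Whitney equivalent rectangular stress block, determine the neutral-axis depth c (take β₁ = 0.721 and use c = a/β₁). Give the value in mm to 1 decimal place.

T = A_s f_y = 3630 × 460 = 1669800 N = 1669.8 kN.
Setting C = 0.85 f'_c a b equal to T: a = 1669800/(0.85 × 46 × 245) = 174.310 mm.
With β₁ = 0.721, c = a/β₁ = 174.310/0.721 = 241.8 mm.

c ≈ 241.8 mm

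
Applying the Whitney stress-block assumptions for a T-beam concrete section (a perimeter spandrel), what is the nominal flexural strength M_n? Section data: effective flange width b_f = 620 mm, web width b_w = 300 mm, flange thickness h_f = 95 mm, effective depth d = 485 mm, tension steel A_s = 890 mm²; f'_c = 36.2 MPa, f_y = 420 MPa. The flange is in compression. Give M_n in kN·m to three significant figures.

M_n ≈ 178 kN·m

Tension: T = A_s f_y = 890 × 420 = 373800 N.
Try a within the flange: a = T/(0.85 f'_c b_f) = 373800/(0.85 × 36.2 × 620) = 19.59 mm.
Since a = 19.59 ≤ h_f = 95 mm, the stress block lies entirely in the flange; analyse as a rectangular beam of width b_f.
M_n = T(d − a/2) = 373800 × (485 − 9.795) = 177.63 × 10⁶ N·mm.
M_n = 177.63 kN·m.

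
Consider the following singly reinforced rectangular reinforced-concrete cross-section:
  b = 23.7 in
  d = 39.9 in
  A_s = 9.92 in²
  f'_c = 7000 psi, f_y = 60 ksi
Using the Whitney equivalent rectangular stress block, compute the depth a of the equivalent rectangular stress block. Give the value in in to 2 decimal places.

a ≈ 4.22 in

T = A_s f_y = 9.92 × 60 = 595.2 kips.
a = T/(0.85 f'_c b) = 595.2/(0.85 × 7 × 23.7) = 4.22 in.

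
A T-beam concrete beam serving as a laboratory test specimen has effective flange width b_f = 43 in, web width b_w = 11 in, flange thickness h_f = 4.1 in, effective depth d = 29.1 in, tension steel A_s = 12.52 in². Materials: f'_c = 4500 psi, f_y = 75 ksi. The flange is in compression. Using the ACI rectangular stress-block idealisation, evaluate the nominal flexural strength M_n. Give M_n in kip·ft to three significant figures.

M_n ≈ 2000 kip·ft

Tension: T = A_s f_y = 12.52 × 75 = 939 kips.
Try a within the flange: a = T/(0.85 f'_c b_f) = 939/(0.85 × 4.5 × 43) = 5.709 in.
a = 5.709 > h_f = 4.1 in: the block extends into the web. Split into flange-overhang and web parts.
C_f = 0.85 f'_c (b_f − b_w) h_f = 0.85 × 4.5 × (43 − 11) × 4.1 = 501.8 kips.
Remaining web compression depth: a_w = (T − C_f)/(0.85 f'_c b_w) = (939 − 501.8)/(0.85 × 4.5 × 11) = 10.391 in.
M_n = C_f(d − h_f/2) + (T − C_f)(d − a_w/2) = 501.8 × (29.1 − 2.05) + 437.2 × (29.1 − 5.1955) = 13573.7 + 10451.0 = 24024.7 kip·in.
M_n = 24024.7/12 = 2002.06 kip·ft.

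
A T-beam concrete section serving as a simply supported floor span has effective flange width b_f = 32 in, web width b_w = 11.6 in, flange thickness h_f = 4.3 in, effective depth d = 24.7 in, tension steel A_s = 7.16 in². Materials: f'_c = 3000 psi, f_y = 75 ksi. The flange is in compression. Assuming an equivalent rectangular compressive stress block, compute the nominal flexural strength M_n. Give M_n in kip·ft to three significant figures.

Tension: T = A_s f_y = 7.16 × 75 = 537 kips.
Try a within the flange: a = T/(0.85 f'_c b_f) = 537/(0.85 × 3 × 32) = 6.581 in.
a = 6.581 > h_f = 4.3 in: the block extends into the web. Split into flange-overhang and web parts.
C_f = 0.85 f'_c (b_f − b_w) h_f = 0.85 × 3 × (32 − 11.6) × 4.3 = 223.7 kips.
Remaining web compression depth: a_w = (T − C_f)/(0.85 f'_c b_w) = (537 − 223.7)/(0.85 × 3 × 11.6) = 10.592 in.
M_n = C_f(d − h_f/2) + (T − C_f)(d − a_w/2) = 223.7 × (24.7 − 2.15) + 313.3 × (24.7 − 5.296) = 5044.4 + 6079.3 = 11123.7 kip·in.
M_n = 11123.7/12 = 926.98 kip·ft.

M_n ≈ 927 kip·ft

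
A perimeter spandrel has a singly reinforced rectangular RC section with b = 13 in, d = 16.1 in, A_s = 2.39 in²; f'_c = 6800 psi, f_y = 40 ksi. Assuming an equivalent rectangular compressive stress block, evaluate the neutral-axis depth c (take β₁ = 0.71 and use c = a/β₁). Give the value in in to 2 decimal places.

c ≈ 1.79 in

T = A_s f_y = 2.39 × 40 = 95.6 kips.
a = T/(0.85 f'_c b) = 95.6/(0.85 × 6.8 × 13) = 1.2723 in.
With β₁ = 0.71, c = a/β₁ = 1.2723/0.71 = 1.79 in.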